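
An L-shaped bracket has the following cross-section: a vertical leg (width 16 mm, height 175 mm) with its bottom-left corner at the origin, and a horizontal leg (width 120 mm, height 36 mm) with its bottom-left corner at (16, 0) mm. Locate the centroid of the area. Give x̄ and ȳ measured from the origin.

vertical leg: A = 16 × 175 = 2800.00, centroid at (8.00, 87.50).
horizontal leg: A = 120 × 36 = 4320.00, centroid at (76.00, 18.00).
ΣA = 7120.00 mm², ΣAx̄ = 350720.00 mm³, ΣAȳ = 322760.00 mm³.
x̄ = 350720.00/7120.00 = 49.26 mm; ȳ = 322760.00/7120.00 = 45.33 mm.

x̄ = 49.26 mm, ȳ = 45.33 mm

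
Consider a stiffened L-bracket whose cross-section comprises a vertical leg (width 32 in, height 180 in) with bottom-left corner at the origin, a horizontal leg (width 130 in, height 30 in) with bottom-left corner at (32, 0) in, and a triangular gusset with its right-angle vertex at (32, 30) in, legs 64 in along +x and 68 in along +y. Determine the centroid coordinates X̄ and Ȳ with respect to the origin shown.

Part | A | x̄ᵢ | ȳᵢ | A·x̄ᵢ | A·ȳᵢ
vertical leg | 5760.00 | 16.00 | 90.00 | 92160.00 | 518400.00
horizontal leg | 3900.00 | 97.00 | 15.00 | 378300.00 | 58500.00
gusset | 2176.00 | 53.33 | 52.67 | 116053.33 | 114602.67
Σ | 11836.00 |  |  | 586513.33 | 691502.67
X̄ = 586513.33 / 11836.00 = 49.55 in
Ȳ = 691502.67 / 11836.00 = 58.42 in

X̄ = 49.55 in, Ȳ = 58.42 in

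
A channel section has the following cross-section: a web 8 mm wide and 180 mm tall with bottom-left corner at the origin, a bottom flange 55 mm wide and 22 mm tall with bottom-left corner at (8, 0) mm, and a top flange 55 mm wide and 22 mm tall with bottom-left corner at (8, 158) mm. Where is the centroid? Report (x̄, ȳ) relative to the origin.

Part | A | x̄ᵢ | ȳᵢ | A·x̄ᵢ | A·ȳᵢ
web | 1440.00 | 4.00 | 90.00 | 5760.00 | 129600.00
bottom flange | 1210.00 | 35.50 | 11.00 | 42955.00 | 13310.00
top flange | 1210.00 | 35.50 | 169.00 | 42955.00 | 204490.00
Σ | 3860.00 |  |  | 91670.00 | 347400.00
x̄ = 91670.00 / 3860.00 = 23.75 mm
ȳ = 347400.00 / 3860.00 = 90.00 mm

x̄ = 23.75 mm, ȳ = 90.00 mm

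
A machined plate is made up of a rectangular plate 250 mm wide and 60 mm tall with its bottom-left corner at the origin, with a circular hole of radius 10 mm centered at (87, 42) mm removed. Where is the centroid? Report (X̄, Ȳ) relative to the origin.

X̄ = 125.81 mm, Ȳ = 29.74 mm

Part | A | x̄ᵢ | ȳᵢ | A·x̄ᵢ | A·ȳᵢ
plate | 15000.00 | 125.00 | 30.00 | 1875000.00 | 450000.00
hole | -314.16 | 87.00 | 42.00 | -27331.86 | -13194.69
Σ | 14685.84 |  |  | 1847668.14 | 436805.31
X̄ = 1847668.14 / 14685.84 = 125.81 mm
Ȳ = 436805.31 / 14685.84 = 29.74 mm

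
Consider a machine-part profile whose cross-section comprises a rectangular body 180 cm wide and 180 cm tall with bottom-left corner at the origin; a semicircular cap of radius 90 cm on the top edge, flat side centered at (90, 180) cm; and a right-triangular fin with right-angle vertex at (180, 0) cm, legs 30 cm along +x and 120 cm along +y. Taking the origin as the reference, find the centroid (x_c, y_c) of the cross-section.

Part | A | x̄ᵢ | ȳᵢ | A·x̄ᵢ | A·ȳᵢ
rectangular body | 32400.00 | 90.00 | 90.00 | 2916000.00 | 2916000.00
semicircular top | 12723.45 | 90.00 | 218.20 | 1145110.52 | 2776221.04
triangular fin | 1800.00 | 190.00 | 40.00 | 342000.00 | 72000.00
Σ | 46923.45 |  |  | 4403110.52 | 5764221.04
x_c = 4403110.52 / 46923.45 = 93.84 cm
y_c = 5764221.04 / 46923.45 = 122.84 cm

x_c = 93.84 cm, y_c = 122.84 cm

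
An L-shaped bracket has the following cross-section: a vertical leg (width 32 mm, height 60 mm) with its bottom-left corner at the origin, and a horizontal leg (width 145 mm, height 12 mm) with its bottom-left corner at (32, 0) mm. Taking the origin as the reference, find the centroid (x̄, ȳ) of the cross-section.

vertical leg: A = 32 × 60 = 1920.00, centroid at (16.00, 30.00).
horizontal leg: A = 145 × 12 = 1740.00, centroid at (104.50, 6.00).
ΣA = 3660.00 mm², ΣAx̄ = 212550.00 mm³, ΣAȳ = 68040.00 mm³.
x̄ = 212550.00/3660.00 = 58.07 mm; ȳ = 68040.00/3660.00 = 18.59 mm.

x̄ = 58.07 mm, ȳ = 18.59 mm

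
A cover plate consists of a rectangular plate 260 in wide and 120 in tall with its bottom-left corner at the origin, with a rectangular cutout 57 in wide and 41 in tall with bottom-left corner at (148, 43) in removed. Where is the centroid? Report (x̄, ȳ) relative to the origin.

x̄ = 126.23 in, ȳ = 59.72 in

Part | A | x̄ᵢ | ȳᵢ | A·x̄ᵢ | A·ȳᵢ
plate | 31200.00 | 130.00 | 60.00 | 4056000.00 | 1872000.00
hole | -2337.00 | 176.50 | 63.50 | -412480.50 | -148399.50
Σ | 28863.00 |  |  | 3643519.50 | 1723600.50
x̄ = 3643519.50 / 28863.00 = 126.23 in
ȳ = 1723600.50 / 28863.00 = 59.72 in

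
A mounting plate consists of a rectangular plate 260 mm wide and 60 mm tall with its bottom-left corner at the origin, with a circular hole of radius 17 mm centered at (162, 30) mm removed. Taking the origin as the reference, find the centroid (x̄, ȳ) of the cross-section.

x̄ = 128.02 mm, ȳ = 30.00 mm

plate: A = 260 × 60 = 15600.00, centroid at (130.00, 30.00).
hole: A = −π·17² = -907.92, centroid at (162.00, 30.00).
ΣA = 14692.08 mm², ΣAx̄ = 1880916.92 mm³, ΣAȳ = 440762.39 mm³.
x̄ = 1880916.92/14692.08 = 128.02 mm; ȳ = 440762.39/14692.08 = 30.00 mm.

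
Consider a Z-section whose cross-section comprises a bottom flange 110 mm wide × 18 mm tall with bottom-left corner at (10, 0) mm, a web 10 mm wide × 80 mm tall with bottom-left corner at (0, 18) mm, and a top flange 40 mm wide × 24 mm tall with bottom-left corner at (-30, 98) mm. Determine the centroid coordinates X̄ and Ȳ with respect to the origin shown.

X̄ = 32.91 mm, Ȳ = 45.41 mm

bottom flange: A = 110 × 18 = 1980.00, centroid at (65.00, 9.00).
web: A = 10 × 80 = 800.00, centroid at (5.00, 58.00).
top flange: A = 40 × 24 = 960.00, centroid at (-10.00, 110.00).
ΣA = 3740.00 mm²
ΣAX̄ = (1980.00)(65.00) + (800.00)(5.00) + (960.00)(-10.00) = 123100.00 mm³
ΣAȲ = (1980.00)(9.00) + (800.00)(58.00) + (960.00)(110.00) = 169820.00 mm³
X̄ = 123100.00 / 3740.00 = 32.91 mm
Ȳ = 169820.00 / 3740.00 = 45.41 mm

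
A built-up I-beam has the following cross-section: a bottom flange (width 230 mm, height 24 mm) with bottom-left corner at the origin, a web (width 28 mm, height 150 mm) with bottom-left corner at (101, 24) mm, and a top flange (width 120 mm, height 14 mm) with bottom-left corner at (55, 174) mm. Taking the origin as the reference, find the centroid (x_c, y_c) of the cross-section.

x_c = 115.00 mm, y_c = 68.96 mm

bottom flange: A = 230 × 24 = 5520.00, centroid at (115.00, 12.00).
web: A = 28 × 150 = 4200.00, centroid at (115.00, 99.00).
top flange: A = 120 × 14 = 1680.00, centroid at (115.00, 181.00).
ΣA = 11400.00 mm²
ΣAx_c = (5520.00)(115.00) + (4200.00)(115.00) + (1680.00)(115.00) = 1311000.00 mm³
ΣAy_c = (5520.00)(12.00) + (4200.00)(99.00) + (1680.00)(181.00) = 786120.00 mm³
x_c = 1311000.00 / 11400.00 = 115.00 mm
y_c = 786120.00 / 11400.00 = 68.96 mm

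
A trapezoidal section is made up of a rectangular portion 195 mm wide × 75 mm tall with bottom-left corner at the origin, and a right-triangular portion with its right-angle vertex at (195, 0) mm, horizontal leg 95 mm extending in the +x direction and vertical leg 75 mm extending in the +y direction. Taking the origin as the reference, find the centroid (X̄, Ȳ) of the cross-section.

rectangular portion: A = 195 × 75 = 14625.00, centroid at (97.50, 37.50).
triangular portion: A = ½·95·75 = 3562.50, centroid at (226.67, 25.00).
ΣA = 18187.50 mm², ΣAX̄ = 2233437.50 mm³, ΣAȲ = 637500.00 mm³.
X̄ = 2233437.50/18187.50 = 122.80 mm; Ȳ = 637500.00/18187.50 = 35.05 mm.

X̄ = 122.80 mm, Ȳ = 35.05 mm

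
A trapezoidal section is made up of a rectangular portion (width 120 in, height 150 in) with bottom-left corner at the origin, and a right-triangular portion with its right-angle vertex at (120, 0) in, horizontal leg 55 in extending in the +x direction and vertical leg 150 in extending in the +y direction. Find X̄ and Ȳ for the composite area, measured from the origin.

Part | A | x̄ᵢ | ȳᵢ | A·x̄ᵢ | A·ȳᵢ
rectangular portion | 18000.00 | 60.00 | 75.00 | 1080000.00 | 1350000.00
triangular portion | 4125.00 | 138.33 | 50.00 | 570625.00 | 206250.00
Σ | 22125.00 |  |  | 1650625.00 | 1556250.00
X̄ = 1650625.00 / 22125.00 = 74.60 in
Ȳ = 1556250.00 / 22125.00 = 70.34 in

X̄ = 74.60 in, Ȳ = 70.34 in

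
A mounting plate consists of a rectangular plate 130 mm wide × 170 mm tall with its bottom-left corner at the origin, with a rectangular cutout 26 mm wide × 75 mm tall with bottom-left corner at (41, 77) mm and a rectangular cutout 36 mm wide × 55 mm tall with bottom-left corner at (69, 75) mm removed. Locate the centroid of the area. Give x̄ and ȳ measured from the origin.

plate: A = 130 × 170 = 22100.00, centroid at (65.00, 85.00).
hole 1: A = −(26 × 75) = -1950.00, centroid at (54.00, 114.50).
hole 2: A = −(36 × 55) = -1980.00, centroid at (87.00, 102.50).
ΣA = 18170.00 mm²
ΣAx̄ = (22100.00)(65.00) + (-1950.00)(54.00) + (-1980.00)(87.00) = 1158940.00 mm³
ΣAȳ = (22100.00)(85.00) + (-1950.00)(114.50) + (-1980.00)(102.50) = 1452275.00 mm³
x̄ = 1158940.00 / 18170.00 = 63.78 mm
ȳ = 1452275.00 / 18170.00 = 79.93 mm

x̄ = 63.78 mm, ȳ = 79.93 mm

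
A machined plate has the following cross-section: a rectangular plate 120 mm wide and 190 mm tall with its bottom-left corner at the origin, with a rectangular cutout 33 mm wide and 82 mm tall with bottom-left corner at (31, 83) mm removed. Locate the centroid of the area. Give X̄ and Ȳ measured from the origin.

X̄ = 61.68 mm, Ȳ = 91.09 mm

Part | A | x̄ᵢ | ȳᵢ | A·x̄ᵢ | A·ȳᵢ
plate | 22800.00 | 60.00 | 95.00 | 1368000.00 | 2166000.00
hole | -2706.00 | 47.50 | 124.00 | -128535.00 | -335544.00
Σ | 20094.00 |  |  | 1239465.00 | 1830456.00
X̄ = 1239465.00 / 20094.00 = 61.68 mm
Ȳ = 1830456.00 / 20094.00 = 91.09 mm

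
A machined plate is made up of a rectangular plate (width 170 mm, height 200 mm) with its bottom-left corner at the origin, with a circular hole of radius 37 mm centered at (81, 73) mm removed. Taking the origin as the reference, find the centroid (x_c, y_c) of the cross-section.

plate: A = 170 × 200 = 34000.00, centroid at (85.00, 100.00).
hole: A = −π·37² = -4300.84, centroid at (81.00, 73.00).
ΣA = 29699.16 mm², ΣAx_c = 2541631.93 mm³, ΣAy_c = 3086038.65 mm³.
x_c = 2541631.93/29699.16 = 85.58 mm; y_c = 3086038.65/29699.16 = 103.91 mm.

x_c = 85.58 mm, y_c = 103.91 mm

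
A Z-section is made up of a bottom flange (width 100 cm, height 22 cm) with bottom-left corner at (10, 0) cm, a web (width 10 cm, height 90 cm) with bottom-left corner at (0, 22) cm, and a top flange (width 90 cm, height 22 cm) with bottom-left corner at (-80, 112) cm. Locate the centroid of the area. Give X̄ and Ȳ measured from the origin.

X̄ = 13.23 cm, Ȳ = 64.57 cm

Part | A | x̄ᵢ | ȳᵢ | A·x̄ᵢ | A·ȳᵢ
bottom flange | 2200.00 | 60.00 | 11.00 | 132000.00 | 24200.00
web | 900.00 | 5.00 | 67.00 | 4500.00 | 60300.00
top flange | 1980.00 | -35.00 | 123.00 | -69300.00 | 243540.00
Σ | 5080.00 |  |  | 67200.00 | 328040.00
X̄ = 67200.00 / 5080.00 = 13.23 cm
Ȳ = 328040.00 / 5080.00 = 64.57 cm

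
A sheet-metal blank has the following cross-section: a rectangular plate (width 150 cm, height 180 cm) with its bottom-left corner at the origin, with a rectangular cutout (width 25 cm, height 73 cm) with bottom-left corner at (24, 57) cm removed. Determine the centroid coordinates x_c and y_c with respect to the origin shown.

Part | A | x̄ᵢ | ȳᵢ | A·x̄ᵢ | A·ȳᵢ
plate | 27000.00 | 75.00 | 90.00 | 2025000.00 | 2430000.00
hole | -1825.00 | 36.50 | 93.50 | -66612.50 | -170637.50
Σ | 25175.00 |  |  | 1958387.50 | 2259362.50
x_c = 1958387.50 / 25175.00 = 77.79 cm
y_c = 2259362.50 / 25175.00 = 89.75 cm

x_c = 77.79 cm, y_c = 89.75 cm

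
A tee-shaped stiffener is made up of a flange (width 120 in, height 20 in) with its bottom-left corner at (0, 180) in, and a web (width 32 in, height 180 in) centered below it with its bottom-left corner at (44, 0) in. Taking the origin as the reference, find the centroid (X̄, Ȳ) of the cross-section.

Part | A | x̄ᵢ | ȳᵢ | A·x̄ᵢ | A·ȳᵢ
web | 5760.00 | 60.00 | 90.00 | 345600.00 | 518400.00
flange | 2400.00 | 60.00 | 190.00 | 144000.00 | 456000.00
Σ | 8160.00 |  |  | 489600.00 | 974400.00
X̄ = 489600.00 / 8160.00 = 60.00 in
Ȳ = 974400.00 / 8160.00 = 119.41 in

X̄ = 60.00 in, Ȳ = 119.41 in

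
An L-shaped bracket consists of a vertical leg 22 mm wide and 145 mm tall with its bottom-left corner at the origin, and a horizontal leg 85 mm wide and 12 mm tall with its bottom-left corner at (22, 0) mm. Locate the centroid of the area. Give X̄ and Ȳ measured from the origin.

X̄ = 23.96 mm, Ȳ = 56.39 mm

Part | A | x̄ᵢ | ȳᵢ | A·x̄ᵢ | A·ȳᵢ
vertical leg | 3190.00 | 11.00 | 72.50 | 35090.00 | 231275.00
horizontal leg | 1020.00 | 64.50 | 6.00 | 65790.00 | 6120.00
Σ | 4210.00 |  |  | 100880.00 | 237395.00
X̄ = 100880.00 / 4210.00 = 23.96 mm
Ȳ = 237395.00 / 4210.00 = 56.39 mm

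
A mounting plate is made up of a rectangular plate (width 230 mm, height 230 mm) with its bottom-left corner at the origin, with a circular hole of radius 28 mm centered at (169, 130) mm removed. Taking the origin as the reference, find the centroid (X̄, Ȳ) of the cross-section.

plate: A = 230 × 230 = 52900.00, centroid at (115.00, 115.00).
hole: A = −π·28² = -2463.01, centroid at (169.00, 130.00).
ΣA = 50436.99 mm², ΣAX̄ = 5667251.54 mm³, ΣAȲ = 5763308.88 mm³.
X̄ = 5667251.54/50436.99 = 112.36 mm; Ȳ = 5763308.88/50436.99 = 114.27 mm.

X̄ = 112.36 mm, Ȳ = 114.27 mm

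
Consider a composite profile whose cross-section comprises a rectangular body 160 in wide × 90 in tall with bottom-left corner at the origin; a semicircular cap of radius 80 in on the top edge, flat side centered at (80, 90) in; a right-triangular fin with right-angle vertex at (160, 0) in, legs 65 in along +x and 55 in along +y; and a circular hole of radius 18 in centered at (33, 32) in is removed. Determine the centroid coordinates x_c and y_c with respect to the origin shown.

x_c = 89.10 in, y_c = 75.10 in

Part | A | x̄ᵢ | ȳᵢ | A·x̄ᵢ | A·ȳᵢ
rectangular body | 14400.00 | 80.00 | 45.00 | 1152000.00 | 648000.00
semicircular top | 10053.10 | 80.00 | 123.95 | 804247.72 | 1246112.02
triangular fin | 1787.50 | 181.67 | 18.33 | 324729.17 | 32770.83
hole | -1017.88 | 33.00 | 32.00 | -33589.91 | -32572.03
Σ | 25222.72 |  |  | 2247386.98 | 1894310.82
x_c = 2247386.98 / 25222.72 = 89.10 in
y_c = 1894310.82 / 25222.72 = 75.10 in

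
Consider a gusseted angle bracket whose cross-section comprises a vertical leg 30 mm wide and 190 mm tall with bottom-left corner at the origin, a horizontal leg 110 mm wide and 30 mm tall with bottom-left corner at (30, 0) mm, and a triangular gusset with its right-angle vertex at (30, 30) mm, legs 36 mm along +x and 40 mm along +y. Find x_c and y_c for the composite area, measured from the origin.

vertical leg: A = 30 × 190 = 5700.00, centroid at (15.00, 95.00).
horizontal leg: A = 110 × 30 = 3300.00, centroid at (85.00, 15.00).
gusset: A = ½·36·40 = 720.00, centroid at (42.00, 43.33).
ΣA = 9720.00 mm², ΣAx_c = 396240.00 mm³, ΣAy_c = 622200.00 mm³.
x_c = 396240.00/9720.00 = 40.77 mm; y_c = 622200.00/9720.00 = 64.01 mm.

x_c = 40.77 mm, y_c = 64.01 mm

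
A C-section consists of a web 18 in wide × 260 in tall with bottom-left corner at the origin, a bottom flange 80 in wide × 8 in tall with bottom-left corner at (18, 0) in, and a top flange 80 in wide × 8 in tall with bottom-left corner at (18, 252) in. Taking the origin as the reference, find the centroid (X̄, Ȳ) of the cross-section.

Part | A | x̄ᵢ | ȳᵢ | A·x̄ᵢ | A·ȳᵢ
web | 4680.00 | 9.00 | 130.00 | 42120.00 | 608400.00
bottom flange | 640.00 | 58.00 | 4.00 | 37120.00 | 2560.00
top flange | 640.00 | 58.00 | 256.00 | 37120.00 | 163840.00
Σ | 5960.00 |  |  | 116360.00 | 774800.00
X̄ = 116360.00 / 5960.00 = 19.52 in
Ȳ = 774800.00 / 5960.00 = 130.00 in

X̄ = 19.52 in, Ȳ = 130.00 in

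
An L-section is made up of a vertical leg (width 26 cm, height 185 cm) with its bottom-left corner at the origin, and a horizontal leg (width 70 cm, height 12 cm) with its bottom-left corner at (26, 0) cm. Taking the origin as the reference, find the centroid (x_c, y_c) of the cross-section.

vertical leg: A = 26 × 185 = 4810.00, centroid at (13.00, 92.50).
horizontal leg: A = 70 × 12 = 840.00, centroid at (61.00, 6.00).
ΣA = 5650.00 cm², ΣAx_c = 113770.00 cm³, ΣAy_c = 449965.00 cm³.
x_c = 113770.00/5650.00 = 20.14 cm; y_c = 449965.00/5650.00 = 79.64 cm.

x_c = 20.14 cm, y_c = 79.64 cm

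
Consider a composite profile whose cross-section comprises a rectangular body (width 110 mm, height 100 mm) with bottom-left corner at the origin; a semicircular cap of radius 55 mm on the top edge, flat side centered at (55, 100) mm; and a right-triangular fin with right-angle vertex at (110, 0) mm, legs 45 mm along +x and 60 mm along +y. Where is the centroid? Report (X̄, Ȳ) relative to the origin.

rectangular body: A = 110 × 100 = 11000.00, centroid at (55.00, 50.00).
semicircular top: A = ½π·55² = 4751.66, centroid at (55.00, 123.34).
triangular fin: A = ½·45·60 = 1350.00, centroid at (125.00, 20.00).
ΣA = 17101.66 mm², ΣAX̄ = 1035091.24 mm³, ΣAȲ = 1163082.56 mm³.
X̄ = 1035091.24/17101.66 = 60.53 mm; Ȳ = 1163082.56/17101.66 = 68.01 mm.

X̄ = 60.53 mm, Ȳ = 68.01 mm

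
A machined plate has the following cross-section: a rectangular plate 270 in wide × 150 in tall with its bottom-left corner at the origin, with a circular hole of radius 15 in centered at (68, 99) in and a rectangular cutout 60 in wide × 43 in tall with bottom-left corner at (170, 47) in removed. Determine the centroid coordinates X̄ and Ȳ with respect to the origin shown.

X̄ = 131.77 in, Ȳ = 74.99 in

Part | A | x̄ᵢ | ȳᵢ | A·x̄ᵢ | A·ȳᵢ
plate | 40500.00 | 135.00 | 75.00 | 5467500.00 | 3037500.00
hole 1 | -706.86 | 68.00 | 99.00 | -48066.37 | -69978.98
hole 2 | -2580.00 | 200.00 | 68.50 | -516000.00 | -176730.00
Σ | 37213.14 |  |  | 4903433.63 | 2790791.02
X̄ = 4903433.63 / 37213.14 = 131.77 in
Ȳ = 2790791.02 / 37213.14 = 74.99 in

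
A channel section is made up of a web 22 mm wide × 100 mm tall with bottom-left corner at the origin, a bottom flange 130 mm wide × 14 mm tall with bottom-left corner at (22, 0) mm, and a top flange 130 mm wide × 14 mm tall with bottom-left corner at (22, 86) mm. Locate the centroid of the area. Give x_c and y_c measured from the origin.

web: A = 22 × 100 = 2200.00, centroid at (11.00, 50.00).
bottom flange: A = 130 × 14 = 1820.00, centroid at (87.00, 7.00).
top flange: A = 130 × 14 = 1820.00, centroid at (87.00, 93.00).
ΣA = 5840.00 mm²
ΣAx_c = (2200.00)(11.00) + (1820.00)(87.00) + (1820.00)(87.00) = 340880.00 mm³
ΣAy_c = (2200.00)(50.00) + (1820.00)(7.00) + (1820.00)(93.00) = 292000.00 mm³
x_c = 340880.00 / 5840.00 = 58.37 mm
y_c = 292000.00 / 5840.00 = 50.00 mm

x_c = 58.37 mm, y_c = 50.00 mm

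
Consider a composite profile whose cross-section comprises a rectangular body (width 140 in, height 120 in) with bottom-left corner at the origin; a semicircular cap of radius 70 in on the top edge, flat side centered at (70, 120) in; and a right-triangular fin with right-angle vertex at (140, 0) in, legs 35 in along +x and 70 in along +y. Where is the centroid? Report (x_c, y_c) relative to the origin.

Part | A | x̄ᵢ | ȳᵢ | A·x̄ᵢ | A·ȳᵢ
rectangular body | 16800.00 | 70.00 | 60.00 | 1176000.00 | 1008000.00
semicircular top | 7696.90 | 70.00 | 149.71 | 538783.14 | 1152294.91
triangular fin | 1225.00 | 151.67 | 23.33 | 185791.67 | 28583.33
Σ | 25721.90 |  |  | 1900574.81 | 2188878.24
x_c = 1900574.81 / 25721.90 = 73.89 in
y_c = 2188878.24 / 25721.90 = 85.10 in

x_c = 73.89 in, y_c = 85.10 in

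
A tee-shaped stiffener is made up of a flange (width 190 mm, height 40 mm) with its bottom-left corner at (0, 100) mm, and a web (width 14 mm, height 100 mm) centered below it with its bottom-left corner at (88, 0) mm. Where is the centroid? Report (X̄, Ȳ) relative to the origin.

X̄ = 95.00 mm, Ȳ = 109.11 mm

web: A = 14 × 100 = 1400.00, centroid at (95.00, 50.00).
flange: A = 190 × 40 = 7600.00, centroid at (95.00, 120.00).
ΣA = 9000.00 mm², ΣAX̄ = 855000.00 mm³, ΣAȲ = 982000.00 mm³.
X̄ = 855000.00/9000.00 = 95.00 mm; Ȳ = 982000.00/9000.00 = 109.11 mm.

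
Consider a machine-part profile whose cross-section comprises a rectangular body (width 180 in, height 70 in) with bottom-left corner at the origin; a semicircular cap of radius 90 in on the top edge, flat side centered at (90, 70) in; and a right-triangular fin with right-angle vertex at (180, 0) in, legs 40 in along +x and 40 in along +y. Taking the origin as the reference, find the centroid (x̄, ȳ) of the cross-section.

x̄ = 93.16 in, ȳ = 69.99 in

rectangular body: A = 180 × 70 = 12600.00, centroid at (90.00, 35.00).
semicircular top: A = ½π·90² = 12723.45, centroid at (90.00, 108.20).
triangular fin: A = ½·40·40 = 800.00, centroid at (193.33, 13.33).
ΣA = 26123.45 in², ΣAx̄ = 2433777.19 in³, ΣAȳ = 1828308.18 in³.
x̄ = 2433777.19/26123.45 = 93.16 in; ȳ = 1828308.18/26123.45 = 69.99 in.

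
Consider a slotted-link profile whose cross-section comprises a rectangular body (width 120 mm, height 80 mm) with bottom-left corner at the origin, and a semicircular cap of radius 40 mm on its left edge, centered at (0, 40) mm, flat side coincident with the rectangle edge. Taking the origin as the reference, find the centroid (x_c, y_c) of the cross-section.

x_c = 44.03 mm, y_c = 40.00 mm

rectangular body: A = 120 × 80 = 9600.00, centroid at (60.00, 40.00).
semicircular end: A = ½π·40² = 2513.27, centroid at (-16.98, 40.00).
ΣA = 12113.27 mm², ΣAx_c = 533333.33 mm³, ΣAy_c = 484530.96 mm³.
x_c = 533333.33/12113.27 = 44.03 mm; y_c = 484530.96/12113.27 = 40.00 mm.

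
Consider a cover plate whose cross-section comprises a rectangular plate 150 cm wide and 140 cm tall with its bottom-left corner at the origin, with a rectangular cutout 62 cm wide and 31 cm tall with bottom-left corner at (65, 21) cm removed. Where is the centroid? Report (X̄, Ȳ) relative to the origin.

X̄ = 72.88 cm, Ȳ = 73.37 cm

plate: A = 150 × 140 = 21000.00, centroid at (75.00, 70.00).
hole: A = −(62 × 31) = -1922.00, centroid at (96.00, 36.50).
ΣA = 19078.00 cm², ΣAX̄ = 1390488.00 cm³, ΣAȲ = 1399847.00 cm³.
X̄ = 1390488.00/19078.00 = 72.88 cm; Ȳ = 1399847.00/19078.00 = 73.37 cm.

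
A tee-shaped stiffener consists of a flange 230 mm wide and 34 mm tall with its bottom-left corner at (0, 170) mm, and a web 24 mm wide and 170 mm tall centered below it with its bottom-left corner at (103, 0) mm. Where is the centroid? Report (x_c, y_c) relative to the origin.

x_c = 115.00 mm, y_c = 152.03 mm

web: A = 24 × 170 = 4080.00, centroid at (115.00, 85.00).
flange: A = 230 × 34 = 7820.00, centroid at (115.00, 187.00).
ΣA = 11900.00 mm², ΣAx_c = 1368500.00 mm³, ΣAy_c = 1809140.00 mm³.
x_c = 1368500.00/11900.00 = 115.00 mm; y_c = 1809140.00/11900.00 = 152.03 mm.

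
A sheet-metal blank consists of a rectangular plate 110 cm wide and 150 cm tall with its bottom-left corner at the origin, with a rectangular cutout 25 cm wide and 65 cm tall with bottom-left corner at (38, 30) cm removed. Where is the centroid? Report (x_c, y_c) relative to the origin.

x_c = 55.49 cm, y_c = 76.37 cm

plate: A = 110 × 150 = 16500.00, centroid at (55.00, 75.00).
hole: A = −(25 × 65) = -1625.00, centroid at (50.50, 62.50).
ΣA = 14875.00 cm²
ΣAx_c = (16500.00)(55.00) + (-1625.00)(50.50) = 825437.50 cm³
ΣAy_c = (16500.00)(75.00) + (-1625.00)(62.50) = 1135937.50 cm³
x_c = 825437.50 / 14875.00 = 55.49 cm
y_c = 1135937.50 / 14875.00 = 76.37 cm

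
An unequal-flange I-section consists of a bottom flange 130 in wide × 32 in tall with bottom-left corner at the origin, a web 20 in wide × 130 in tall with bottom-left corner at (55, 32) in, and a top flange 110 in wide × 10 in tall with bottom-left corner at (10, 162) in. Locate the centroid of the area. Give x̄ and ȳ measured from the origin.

x̄ = 65.00 in, ȳ = 63.93 in

Part | A | x̄ᵢ | ȳᵢ | A·x̄ᵢ | A·ȳᵢ
bottom flange | 4160.00 | 65.00 | 16.00 | 270400.00 | 66560.00
web | 2600.00 | 65.00 | 97.00 | 169000.00 | 252200.00
top flange | 1100.00 | 65.00 | 167.00 | 71500.00 | 183700.00
Σ | 7860.00 |  |  | 510900.00 | 502460.00
x̄ = 510900.00 / 7860.00 = 65.00 in
ȳ = 502460.00 / 7860.00 = 63.93 in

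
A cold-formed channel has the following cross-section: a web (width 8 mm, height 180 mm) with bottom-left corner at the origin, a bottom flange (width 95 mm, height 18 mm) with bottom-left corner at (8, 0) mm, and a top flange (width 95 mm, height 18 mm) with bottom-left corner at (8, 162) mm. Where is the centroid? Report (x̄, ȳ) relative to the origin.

Part | A | x̄ᵢ | ȳᵢ | A·x̄ᵢ | A·ȳᵢ
web | 1440.00 | 4.00 | 90.00 | 5760.00 | 129600.00
bottom flange | 1710.00 | 55.50 | 9.00 | 94905.00 | 15390.00
top flange | 1710.00 | 55.50 | 171.00 | 94905.00 | 292410.00
Σ | 4860.00 |  |  | 195570.00 | 437400.00
x̄ = 195570.00 / 4860.00 = 40.24 mm
ȳ = 437400.00 / 4860.00 = 90.00 mm

x̄ = 40.24 mm, ȳ = 90.00 mm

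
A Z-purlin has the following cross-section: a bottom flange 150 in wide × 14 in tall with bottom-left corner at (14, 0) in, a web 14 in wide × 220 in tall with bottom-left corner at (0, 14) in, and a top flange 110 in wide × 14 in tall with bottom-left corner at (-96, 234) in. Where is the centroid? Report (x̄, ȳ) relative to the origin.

x̄ = 21.62 in, ȳ = 114.25 in

bottom flange: A = 150 × 14 = 2100.00, centroid at (89.00, 7.00).
web: A = 14 × 220 = 3080.00, centroid at (7.00, 124.00).
top flange: A = 110 × 14 = 1540.00, centroid at (-41.00, 241.00).
ΣA = 6720.00 in²
ΣAx̄ = (2100.00)(89.00) + (3080.00)(7.00) + (1540.00)(-41.00) = 145320.00 in³
ΣAȳ = (2100.00)(7.00) + (3080.00)(124.00) + (1540.00)(241.00) = 767760.00 in³
x̄ = 145320.00 / 6720.00 = 21.62 in
ȳ = 767760.00 / 6720.00 = 114.25 in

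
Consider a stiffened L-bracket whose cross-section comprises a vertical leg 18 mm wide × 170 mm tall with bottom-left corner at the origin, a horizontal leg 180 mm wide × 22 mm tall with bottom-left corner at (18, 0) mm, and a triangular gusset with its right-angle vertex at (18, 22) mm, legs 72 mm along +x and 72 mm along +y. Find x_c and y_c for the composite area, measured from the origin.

x_c = 58.69 mm, y_c = 44.00 mm

Part | A | x̄ᵢ | ȳᵢ | A·x̄ᵢ | A·ȳᵢ
vertical leg | 3060.00 | 9.00 | 85.00 | 27540.00 | 260100.00
horizontal leg | 3960.00 | 108.00 | 11.00 | 427680.00 | 43560.00
gusset | 2592.00 | 42.00 | 46.00 | 108864.00 | 119232.00
Σ | 9612.00 |  |  | 564084.00 | 422892.00
x_c = 564084.00 / 9612.00 = 58.69 mm
y_c = 422892.00 / 9612.00 = 44.00 mm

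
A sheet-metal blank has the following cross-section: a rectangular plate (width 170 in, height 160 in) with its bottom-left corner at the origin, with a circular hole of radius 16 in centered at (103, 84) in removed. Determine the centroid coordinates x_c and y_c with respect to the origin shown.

plate: A = 170 × 160 = 27200.00, centroid at (85.00, 80.00).
hole: A = −π·16² = -804.25, centroid at (103.00, 84.00).
ΣA = 26395.75 in²
ΣAx_c = (27200.00)(85.00) + (-804.25)(103.00) = 2229162.48 in³
ΣAy_c = (27200.00)(80.00) + (-804.25)(84.00) = 2108443.19 in³
x_c = 2229162.48 / 26395.75 = 84.45 in
y_c = 2108443.19 / 26395.75 = 79.88 in

x_c = 84.45 in, y_c = 79.88 in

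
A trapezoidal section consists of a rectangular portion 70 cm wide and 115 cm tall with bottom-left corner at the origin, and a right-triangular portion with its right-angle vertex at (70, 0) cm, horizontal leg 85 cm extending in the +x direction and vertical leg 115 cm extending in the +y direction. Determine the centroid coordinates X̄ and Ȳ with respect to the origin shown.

X̄ = 58.93 cm, Ȳ = 50.26 cm

Part | A | x̄ᵢ | ȳᵢ | A·x̄ᵢ | A·ȳᵢ
rectangular portion | 8050.00 | 35.00 | 57.50 | 281750.00 | 462875.00
triangular portion | 4887.50 | 98.33 | 38.33 | 480604.17 | 187354.17
Σ | 12937.50 |  |  | 762354.17 | 650229.17
X̄ = 762354.17 / 12937.50 = 58.93 cm
Ȳ = 650229.17 / 12937.50 = 50.26 cm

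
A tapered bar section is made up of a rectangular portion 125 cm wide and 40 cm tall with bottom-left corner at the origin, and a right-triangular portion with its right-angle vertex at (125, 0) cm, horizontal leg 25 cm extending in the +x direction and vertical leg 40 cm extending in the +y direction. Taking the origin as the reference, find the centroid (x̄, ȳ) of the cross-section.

x̄ = 68.94 cm, ȳ = 19.39 cm

Part | A | x̄ᵢ | ȳᵢ | A·x̄ᵢ | A·ȳᵢ
rectangular portion | 5000.00 | 62.50 | 20.00 | 312500.00 | 100000.00
triangular portion | 500.00 | 133.33 | 13.33 | 66666.67 | 6666.67
Σ | 5500.00 |  |  | 379166.67 | 106666.67
x̄ = 379166.67 / 5500.00 = 68.94 cm
ȳ = 106666.67 / 5500.00 = 19.39 cm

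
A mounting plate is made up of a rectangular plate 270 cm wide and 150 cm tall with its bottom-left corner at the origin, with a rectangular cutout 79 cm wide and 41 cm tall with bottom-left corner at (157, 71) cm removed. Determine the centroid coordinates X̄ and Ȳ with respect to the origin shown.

plate: A = 270 × 150 = 40500.00, centroid at (135.00, 75.00).
hole: A = −(79 × 41) = -3239.00, centroid at (196.50, 91.50).
ΣA = 37261.00 cm², ΣAX̄ = 4831036.50 cm³, ΣAȲ = 2741131.50 cm³.
X̄ = 4831036.50/37261.00 = 129.65 cm; Ȳ = 2741131.50/37261.00 = 73.57 cm.

X̄ = 129.65 cm, Ȳ = 73.57 cm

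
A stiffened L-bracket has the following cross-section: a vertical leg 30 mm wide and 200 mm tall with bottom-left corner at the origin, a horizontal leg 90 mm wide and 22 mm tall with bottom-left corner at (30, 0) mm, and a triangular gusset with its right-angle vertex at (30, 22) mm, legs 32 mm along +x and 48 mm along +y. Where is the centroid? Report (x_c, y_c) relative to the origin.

Part | A | x̄ᵢ | ȳᵢ | A·x̄ᵢ | A·ȳᵢ
vertical leg | 6000.00 | 15.00 | 100.00 | 90000.00 | 600000.00
horizontal leg | 1980.00 | 75.00 | 11.00 | 148500.00 | 21780.00
gusset | 768.00 | 40.67 | 38.00 | 31232.00 | 29184.00
Σ | 8748.00 |  |  | 269732.00 | 650964.00
x_c = 269732.00 / 8748.00 = 30.83 mm
y_c = 650964.00 / 8748.00 = 74.41 mm

x_c = 30.83 mm, y_c = 74.41 mm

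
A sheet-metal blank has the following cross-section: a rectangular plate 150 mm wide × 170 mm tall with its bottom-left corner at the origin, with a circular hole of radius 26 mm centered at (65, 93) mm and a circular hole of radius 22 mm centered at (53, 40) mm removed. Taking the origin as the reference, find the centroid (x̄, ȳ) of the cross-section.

x̄ = 77.50 mm, ȳ = 87.35 mm

Part | A | x̄ᵢ | ȳᵢ | A·x̄ᵢ | A·ȳᵢ
plate | 25500.00 | 75.00 | 85.00 | 1912500.00 | 2167500.00
hole 1 | -2123.72 | 65.00 | 93.00 | -138041.58 | -197505.65
hole 2 | -1520.53 | 53.00 | 40.00 | -80588.13 | -60821.23
Σ | 21855.75 |  |  | 1693870.28 | 1909173.12
x̄ = 1693870.28 / 21855.75 = 77.50 mm
ȳ = 1909173.12 / 21855.75 = 87.35 mm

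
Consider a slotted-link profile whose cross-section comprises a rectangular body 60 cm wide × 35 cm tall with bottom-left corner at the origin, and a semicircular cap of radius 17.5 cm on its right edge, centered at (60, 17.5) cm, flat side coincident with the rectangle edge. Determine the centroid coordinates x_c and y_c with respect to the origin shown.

x_c = 36.98 cm, y_c = 17.50 cm

rectangular body: A = 60 × 35 = 2100.00, centroid at (30.00, 17.50).
semicircular end: A = ½π·17.5² = 481.06, centroid at (67.43, 17.50).
ΣA = 2581.06 cm²
ΣAx_c = (2100.00)(30.00) + (481.06)(67.43) = 95436.30 cm³
ΣAy_c = (2100.00)(17.50) + (481.06)(17.50) = 45168.49 cm³
x_c = 95436.30 / 2581.06 = 36.98 cm
y_c = 45168.49 / 2581.06 = 17.50 cm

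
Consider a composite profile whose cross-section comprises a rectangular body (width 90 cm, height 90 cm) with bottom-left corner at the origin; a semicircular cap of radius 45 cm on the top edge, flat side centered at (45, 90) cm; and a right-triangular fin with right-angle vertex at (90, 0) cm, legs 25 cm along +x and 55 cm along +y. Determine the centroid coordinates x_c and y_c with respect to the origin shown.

rectangular body: A = 90 × 90 = 8100.00, centroid at (45.00, 45.00).
semicircular top: A = ½π·45² = 3180.86, centroid at (45.00, 109.10).
triangular fin: A = ½·25·55 = 687.50, centroid at (98.33, 18.33).
ΣA = 11968.36 cm²
ΣAx_c = (8100.00)(45.00) + (3180.86)(45.00) + (687.50)(98.33) = 575242.98 cm³
ΣAy_c = (8100.00)(45.00) + (3180.86)(109.10) + (687.50)(18.33) = 724131.80 cm³
x_c = 575242.98 / 11968.36 = 48.06 cm
y_c = 724131.80 / 11968.36 = 60.50 cm

x_c = 48.06 cm, y_c = 60.50 cm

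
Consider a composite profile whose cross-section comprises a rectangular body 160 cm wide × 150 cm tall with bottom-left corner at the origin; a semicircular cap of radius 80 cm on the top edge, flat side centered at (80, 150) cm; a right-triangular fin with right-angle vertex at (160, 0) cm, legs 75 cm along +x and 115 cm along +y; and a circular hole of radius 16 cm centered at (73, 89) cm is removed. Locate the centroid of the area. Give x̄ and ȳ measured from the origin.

x̄ = 92.21 cm, ȳ = 99.65 cm

rectangular body: A = 160 × 150 = 24000.00, centroid at (80.00, 75.00).
semicircular top: A = ½π·80² = 10053.10, centroid at (80.00, 183.95).
triangular fin: A = ½·75·115 = 4312.50, centroid at (185.00, 38.33).
hole: A = −π·16² = -804.25, centroid at (73.00, 89.00).
ΣA = 37561.35 cm²
ΣAx̄ = (24000.00)(80.00) + (10053.10)(80.00) + (4312.50)(185.00) + (-804.25)(73.00) = 3463350.14 cm³
ΣAȳ = (24000.00)(75.00) + (10053.10)(183.95) + (4312.50)(38.33) + (-804.25)(89.00) = 3743032.26 cm³
x̄ = 3463350.14 / 37561.35 = 92.21 cm
ȳ = 3743032.26 / 37561.35 = 99.65 cm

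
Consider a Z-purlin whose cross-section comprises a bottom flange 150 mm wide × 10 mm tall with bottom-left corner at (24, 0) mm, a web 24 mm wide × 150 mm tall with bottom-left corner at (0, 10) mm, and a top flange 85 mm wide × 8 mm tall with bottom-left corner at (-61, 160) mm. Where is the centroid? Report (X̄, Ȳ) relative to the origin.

Part | A | x̄ᵢ | ȳᵢ | A·x̄ᵢ | A·ȳᵢ
bottom flange | 1500.00 | 99.00 | 5.00 | 148500.00 | 7500.00
web | 3600.00 | 12.00 | 85.00 | 43200.00 | 306000.00
top flange | 680.00 | -18.50 | 164.00 | -12580.00 | 111520.00
Σ | 5780.00 |  |  | 179120.00 | 425020.00
X̄ = 179120.00 / 5780.00 = 30.99 mm
Ȳ = 425020.00 / 5780.00 = 73.53 mm

X̄ = 30.99 mm, Ȳ = 73.53 mm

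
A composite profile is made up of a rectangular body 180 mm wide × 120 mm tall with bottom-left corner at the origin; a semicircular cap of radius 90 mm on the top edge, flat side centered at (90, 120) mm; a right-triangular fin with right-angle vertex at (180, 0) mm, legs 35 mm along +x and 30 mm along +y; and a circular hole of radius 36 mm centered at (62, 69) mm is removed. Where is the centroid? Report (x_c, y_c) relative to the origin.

Part | A | x̄ᵢ | ȳᵢ | A·x̄ᵢ | A·ȳᵢ
rectangular body | 21600.00 | 90.00 | 60.00 | 1944000.00 | 1296000.00
semicircular top | 12723.45 | 90.00 | 158.20 | 1145110.52 | 2012814.03
triangular fin | 525.00 | 191.67 | 10.00 | 100625.00 | 5250.00
hole | -4071.50 | 62.00 | 69.00 | -252433.25 | -280933.78
Σ | 30776.95 |  |  | 2937302.27 | 3033130.25
x_c = 2937302.27 / 30776.95 = 95.44 mm
y_c = 3033130.25 / 30776.95 = 98.55 mm

x_c = 95.44 mm, y_c = 98.55 mm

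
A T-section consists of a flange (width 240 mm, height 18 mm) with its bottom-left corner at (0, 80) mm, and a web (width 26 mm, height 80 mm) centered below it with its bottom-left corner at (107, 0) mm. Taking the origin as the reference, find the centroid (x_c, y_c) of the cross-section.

x_c = 120.00 mm, y_c = 73.08 mm

web: A = 26 × 80 = 2080.00, centroid at (120.00, 40.00).
flange: A = 240 × 18 = 4320.00, centroid at (120.00, 89.00).
ΣA = 6400.00 mm²
ΣAx_c = (2080.00)(120.00) + (4320.00)(120.00) = 768000.00 mm³
ΣAy_c = (2080.00)(40.00) + (4320.00)(89.00) = 467680.00 mm³
x_c = 768000.00 / 6400.00 = 120.00 mm
y_c = 467680.00 / 6400.00 = 73.08 mm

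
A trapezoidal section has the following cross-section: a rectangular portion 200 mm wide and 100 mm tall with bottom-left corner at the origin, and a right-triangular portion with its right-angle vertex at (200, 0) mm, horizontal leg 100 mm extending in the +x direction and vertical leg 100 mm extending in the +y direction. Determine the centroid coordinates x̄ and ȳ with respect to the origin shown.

rectangular portion: A = 200 × 100 = 20000.00, centroid at (100.00, 50.00).
triangular portion: A = ½·100·100 = 5000.00, centroid at (233.33, 33.33).
ΣA = 25000.00 mm²
ΣAx̄ = (20000.00)(100.00) + (5000.00)(233.33) = 3166666.67 mm³
ΣAȳ = (20000.00)(50.00) + (5000.00)(33.33) = 1166666.67 mm³
x̄ = 3166666.67 / 25000.00 = 126.67 mm
ȳ = 1166666.67 / 25000.00 = 46.67 mm

x̄ = 126.67 mm, ȳ = 46.67 mm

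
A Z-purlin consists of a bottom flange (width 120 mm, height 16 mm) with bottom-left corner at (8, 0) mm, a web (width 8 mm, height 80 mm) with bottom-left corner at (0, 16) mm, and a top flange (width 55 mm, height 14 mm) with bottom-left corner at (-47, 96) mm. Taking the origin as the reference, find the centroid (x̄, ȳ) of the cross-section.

x̄ = 35.47 mm, ȳ = 39.19 mm

Part | A | x̄ᵢ | ȳᵢ | A·x̄ᵢ | A·ȳᵢ
bottom flange | 1920.00 | 68.00 | 8.00 | 130560.00 | 15360.00
web | 640.00 | 4.00 | 56.00 | 2560.00 | 35840.00
top flange | 770.00 | -19.50 | 103.00 | -15015.00 | 79310.00
Σ | 3330.00 |  |  | 118105.00 | 130510.00
x̄ = 118105.00 / 3330.00 = 35.47 mm
ȳ = 130510.00 / 3330.00 = 39.19 mm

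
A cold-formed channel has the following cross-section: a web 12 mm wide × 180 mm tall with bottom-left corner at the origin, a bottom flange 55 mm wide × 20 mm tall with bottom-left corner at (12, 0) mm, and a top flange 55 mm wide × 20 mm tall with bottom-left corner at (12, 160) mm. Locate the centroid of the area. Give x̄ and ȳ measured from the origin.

x̄ = 22.90 mm, ȳ = 90.00 mm

web: A = 12 × 180 = 2160.00, centroid at (6.00, 90.00).
bottom flange: A = 55 × 20 = 1100.00, centroid at (39.50, 10.00).
top flange: A = 55 × 20 = 1100.00, centroid at (39.50, 170.00).
ΣA = 4360.00 mm², ΣAx̄ = 99860.00 mm³, ΣAȳ = 392400.00 mm³.
x̄ = 99860.00/4360.00 = 22.90 mm; ȳ = 392400.00/4360.00 = 90.00 mm.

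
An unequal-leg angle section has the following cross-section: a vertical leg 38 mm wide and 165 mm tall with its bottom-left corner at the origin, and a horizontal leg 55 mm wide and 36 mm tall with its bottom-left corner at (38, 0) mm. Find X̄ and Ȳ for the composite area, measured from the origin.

X̄ = 30.16 mm, Ȳ = 67.02 mm

Part | A | x̄ᵢ | ȳᵢ | A·x̄ᵢ | A·ȳᵢ
vertical leg | 6270.00 | 19.00 | 82.50 | 119130.00 | 517275.00
horizontal leg | 1980.00 | 65.50 | 18.00 | 129690.00 | 35640.00
Σ | 8250.00 |  |  | 248820.00 | 552915.00
X̄ = 248820.00 / 8250.00 = 30.16 mm
Ȳ = 552915.00 / 8250.00 = 67.02 mm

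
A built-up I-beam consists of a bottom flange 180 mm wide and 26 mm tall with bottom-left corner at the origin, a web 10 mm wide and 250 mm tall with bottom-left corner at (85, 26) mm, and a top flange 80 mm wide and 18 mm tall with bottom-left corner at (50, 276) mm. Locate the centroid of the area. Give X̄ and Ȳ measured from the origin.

bottom flange: A = 180 × 26 = 4680.00, centroid at (90.00, 13.00).
web: A = 10 × 250 = 2500.00, centroid at (90.00, 151.00).
top flange: A = 80 × 18 = 1440.00, centroid at (90.00, 285.00).
ΣA = 8620.00 mm²
ΣAX̄ = (4680.00)(90.00) + (2500.00)(90.00) + (1440.00)(90.00) = 775800.00 mm³
ΣAȲ = (4680.00)(13.00) + (2500.00)(151.00) + (1440.00)(285.00) = 848740.00 mm³
X̄ = 775800.00 / 8620.00 = 90.00 mm
Ȳ = 848740.00 / 8620.00 = 98.46 mm

X̄ = 90.00 mm, Ȳ = 98.46 mm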